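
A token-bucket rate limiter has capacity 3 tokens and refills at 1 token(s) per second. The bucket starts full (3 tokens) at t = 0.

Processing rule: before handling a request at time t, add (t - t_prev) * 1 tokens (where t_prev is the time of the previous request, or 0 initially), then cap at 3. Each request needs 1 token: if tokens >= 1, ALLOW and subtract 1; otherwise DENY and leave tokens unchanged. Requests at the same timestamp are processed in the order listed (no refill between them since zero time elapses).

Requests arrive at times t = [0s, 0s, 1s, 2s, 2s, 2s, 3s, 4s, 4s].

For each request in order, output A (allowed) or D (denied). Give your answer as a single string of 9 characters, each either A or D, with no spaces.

Simulating step by step:
  req#1 t=0s: ALLOW
  req#2 t=0s: ALLOW
  req#3 t=1s: ALLOW
  req#4 t=2s: ALLOW
  req#5 t=2s: ALLOW
  req#6 t=2s: DENY
  req#7 t=3s: ALLOW
  req#8 t=4s: ALLOW
  req#9 t=4s: DENY

Answer: AAAAADAAD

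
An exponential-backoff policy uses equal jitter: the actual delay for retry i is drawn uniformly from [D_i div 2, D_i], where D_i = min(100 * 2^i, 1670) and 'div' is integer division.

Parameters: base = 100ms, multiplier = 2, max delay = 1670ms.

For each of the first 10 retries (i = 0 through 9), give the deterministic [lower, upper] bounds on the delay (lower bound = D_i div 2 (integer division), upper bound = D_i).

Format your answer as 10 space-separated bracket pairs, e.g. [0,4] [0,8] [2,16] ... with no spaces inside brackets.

Answer: [50,100] [100,200] [200,400] [400,800] [800,1600] [835,1670] [835,1670] [835,1670] [835,1670] [835,1670]

Derivation:
Computing bounds per retry:
  i=0: D_i=min(100*2^0,1670)=100, bounds=[50,100]
  i=1: D_i=min(100*2^1,1670)=200, bounds=[100,200]
  i=2: D_i=min(100*2^2,1670)=400, bounds=[200,400]
  i=3: D_i=min(100*2^3,1670)=800, bounds=[400,800]
  i=4: D_i=min(100*2^4,1670)=1600, bounds=[800,1600]
  i=5: D_i=min(100*2^5,1670)=1670, bounds=[835,1670]
  i=6: D_i=min(100*2^6,1670)=1670, bounds=[835,1670]
  i=7: D_i=min(100*2^7,1670)=1670, bounds=[835,1670]
  i=8: D_i=min(100*2^8,1670)=1670, bounds=[835,1670]
  i=9: D_i=min(100*2^9,1670)=1670, bounds=[835,1670]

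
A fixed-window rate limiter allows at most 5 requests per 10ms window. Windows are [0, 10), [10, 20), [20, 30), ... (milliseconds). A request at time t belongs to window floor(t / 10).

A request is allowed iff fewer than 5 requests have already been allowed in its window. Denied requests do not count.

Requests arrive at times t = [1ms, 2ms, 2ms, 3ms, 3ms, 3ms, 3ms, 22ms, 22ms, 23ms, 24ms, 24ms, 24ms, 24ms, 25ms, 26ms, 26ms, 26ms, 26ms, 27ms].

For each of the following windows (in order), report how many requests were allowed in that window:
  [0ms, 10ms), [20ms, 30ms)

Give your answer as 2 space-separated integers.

Processing requests:
  req#1 t=1ms (window 0): ALLOW
  req#2 t=2ms (window 0): ALLOW
  req#3 t=2ms (window 0): ALLOW
  req#4 t=3ms (window 0): ALLOW
  req#5 t=3ms (window 0): ALLOW
  req#6 t=3ms (window 0): DENY
  req#7 t=3ms (window 0): DENY
  req#8 t=22ms (window 2): ALLOW
  req#9 t=22ms (window 2): ALLOW
  req#10 t=23ms (window 2): ALLOW
  req#11 t=24ms (window 2): ALLOW
  req#12 t=24ms (window 2): ALLOW
  req#13 t=24ms (window 2): DENY
  req#14 t=24ms (window 2): DENY
  req#15 t=25ms (window 2): DENY
  req#16 t=26ms (window 2): DENY
  req#17 t=26ms (window 2): DENY
  req#18 t=26ms (window 2): DENY
  req#19 t=26ms (window 2): DENY
  req#20 t=27ms (window 2): DENY

Allowed counts by window: 5 5

Answer: 5 5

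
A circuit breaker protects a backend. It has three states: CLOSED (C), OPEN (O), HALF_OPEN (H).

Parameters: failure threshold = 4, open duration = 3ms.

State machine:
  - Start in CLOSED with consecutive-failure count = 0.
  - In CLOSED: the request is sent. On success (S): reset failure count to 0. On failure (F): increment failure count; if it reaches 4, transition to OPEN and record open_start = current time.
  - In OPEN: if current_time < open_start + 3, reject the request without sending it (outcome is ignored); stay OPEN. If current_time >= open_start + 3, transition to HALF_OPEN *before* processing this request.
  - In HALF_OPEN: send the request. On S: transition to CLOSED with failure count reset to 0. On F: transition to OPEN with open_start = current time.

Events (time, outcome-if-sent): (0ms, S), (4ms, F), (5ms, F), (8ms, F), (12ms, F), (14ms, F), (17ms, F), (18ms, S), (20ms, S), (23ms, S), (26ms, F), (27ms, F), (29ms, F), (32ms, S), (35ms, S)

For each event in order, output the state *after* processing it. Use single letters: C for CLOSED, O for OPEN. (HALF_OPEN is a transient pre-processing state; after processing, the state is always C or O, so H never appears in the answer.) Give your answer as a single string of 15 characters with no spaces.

State after each event:
  event#1 t=0ms outcome=S: state=CLOSED
  event#2 t=4ms outcome=F: state=CLOSED
  event#3 t=5ms outcome=F: state=CLOSED
  event#4 t=8ms outcome=F: state=CLOSED
  event#5 t=12ms outcome=F: state=OPEN
  event#6 t=14ms outcome=F: state=OPEN
  event#7 t=17ms outcome=F: state=OPEN
  event#8 t=18ms outcome=S: state=OPEN
  event#9 t=20ms outcome=S: state=CLOSED
  event#10 t=23ms outcome=S: state=CLOSED
  event#11 t=26ms outcome=F: state=CLOSED
  event#12 t=27ms outcome=F: state=CLOSED
  event#13 t=29ms outcome=F: state=CLOSED
  event#14 t=32ms outcome=S: state=CLOSED
  event#15 t=35ms outcome=S: state=CLOSED

Answer: CCCCOOOOCCCCCCC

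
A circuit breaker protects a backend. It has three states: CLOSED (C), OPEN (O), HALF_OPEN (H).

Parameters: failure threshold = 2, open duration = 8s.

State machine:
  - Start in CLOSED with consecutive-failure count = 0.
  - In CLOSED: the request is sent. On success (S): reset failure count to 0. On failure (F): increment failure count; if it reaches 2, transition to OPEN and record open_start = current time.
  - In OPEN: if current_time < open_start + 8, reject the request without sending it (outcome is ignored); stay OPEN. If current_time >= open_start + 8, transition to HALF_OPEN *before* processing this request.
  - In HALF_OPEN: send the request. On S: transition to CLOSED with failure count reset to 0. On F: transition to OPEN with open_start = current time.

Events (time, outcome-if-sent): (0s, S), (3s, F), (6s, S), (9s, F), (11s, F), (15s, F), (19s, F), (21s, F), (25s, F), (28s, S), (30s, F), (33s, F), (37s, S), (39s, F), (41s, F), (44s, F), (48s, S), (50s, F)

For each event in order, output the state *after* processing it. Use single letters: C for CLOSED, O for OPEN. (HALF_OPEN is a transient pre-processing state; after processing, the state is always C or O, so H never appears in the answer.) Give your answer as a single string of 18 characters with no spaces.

Answer: CCCCOOOOOCCOOOOOOO

Derivation:
State after each event:
  event#1 t=0s outcome=S: state=CLOSED
  event#2 t=3s outcome=F: state=CLOSED
  event#3 t=6s outcome=S: state=CLOSED
  event#4 t=9s outcome=F: state=CLOSED
  event#5 t=11s outcome=F: state=OPEN
  event#6 t=15s outcome=F: state=OPEN
  event#7 t=19s outcome=F: state=OPEN
  event#8 t=21s outcome=F: state=OPEN
  event#9 t=25s outcome=F: state=OPEN
  event#10 t=28s outcome=S: state=CLOSED
  event#11 t=30s outcome=F: state=CLOSED
  event#12 t=33s outcome=F: state=OPEN
  event#13 t=37s outcome=S: state=OPEN
  event#14 t=39s outcome=F: state=OPEN
  event#15 t=41s outcome=F: state=OPEN
  event#16 t=44s outcome=F: state=OPEN
  event#17 t=48s outcome=S: state=OPEN
  event#18 t=50s outcome=F: state=OPEN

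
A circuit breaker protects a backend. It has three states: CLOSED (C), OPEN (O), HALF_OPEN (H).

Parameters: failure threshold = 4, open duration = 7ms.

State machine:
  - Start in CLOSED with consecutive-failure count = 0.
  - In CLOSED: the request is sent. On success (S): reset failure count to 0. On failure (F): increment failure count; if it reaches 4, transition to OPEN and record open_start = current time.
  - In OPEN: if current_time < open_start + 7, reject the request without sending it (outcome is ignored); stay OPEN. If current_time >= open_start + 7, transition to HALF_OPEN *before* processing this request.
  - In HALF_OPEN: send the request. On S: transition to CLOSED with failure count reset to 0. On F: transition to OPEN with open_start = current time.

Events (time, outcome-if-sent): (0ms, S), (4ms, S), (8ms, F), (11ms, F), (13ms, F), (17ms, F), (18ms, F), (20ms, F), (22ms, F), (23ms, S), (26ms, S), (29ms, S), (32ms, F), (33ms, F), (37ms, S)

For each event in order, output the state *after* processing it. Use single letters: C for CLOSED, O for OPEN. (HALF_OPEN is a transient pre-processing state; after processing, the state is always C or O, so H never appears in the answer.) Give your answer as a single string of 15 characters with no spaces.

Answer: CCCCCOOOOOCCCCC

Derivation:
State after each event:
  event#1 t=0ms outcome=S: state=CLOSED
  event#2 t=4ms outcome=S: state=CLOSED
  event#3 t=8ms outcome=F: state=CLOSED
  event#4 t=11ms outcome=F: state=CLOSED
  event#5 t=13ms outcome=F: state=CLOSED
  event#6 t=17ms outcome=F: state=OPEN
  event#7 t=18ms outcome=F: state=OPEN
  event#8 t=20ms outcome=F: state=OPEN
  event#9 t=22ms outcome=F: state=OPEN
  event#10 t=23ms outcome=S: state=OPEN
  event#11 t=26ms outcome=S: state=CLOSED
  event#12 t=29ms outcome=S: state=CLOSED
  event#13 t=32ms outcome=F: state=CLOSED
  event#14 t=33ms outcome=F: state=CLOSED
  event#15 t=37ms outcome=S: state=CLOSED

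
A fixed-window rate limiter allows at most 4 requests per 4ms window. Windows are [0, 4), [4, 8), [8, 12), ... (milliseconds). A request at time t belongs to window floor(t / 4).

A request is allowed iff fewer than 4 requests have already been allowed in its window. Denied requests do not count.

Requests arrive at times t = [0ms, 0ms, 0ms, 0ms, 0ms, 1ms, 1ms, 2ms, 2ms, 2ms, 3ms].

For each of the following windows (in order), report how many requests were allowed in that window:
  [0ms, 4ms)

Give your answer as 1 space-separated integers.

Answer: 4

Derivation:
Processing requests:
  req#1 t=0ms (window 0): ALLOW
  req#2 t=0ms (window 0): ALLOW
  req#3 t=0ms (window 0): ALLOW
  req#4 t=0ms (window 0): ALLOW
  req#5 t=0ms (window 0): DENY
  req#6 t=1ms (window 0): DENY
  req#7 t=1ms (window 0): DENY
  req#8 t=2ms (window 0): DENY
  req#9 t=2ms (window 0): DENY
  req#10 t=2ms (window 0): DENY
  req#11 t=3ms (window 0): DENY

Allowed counts by window: 4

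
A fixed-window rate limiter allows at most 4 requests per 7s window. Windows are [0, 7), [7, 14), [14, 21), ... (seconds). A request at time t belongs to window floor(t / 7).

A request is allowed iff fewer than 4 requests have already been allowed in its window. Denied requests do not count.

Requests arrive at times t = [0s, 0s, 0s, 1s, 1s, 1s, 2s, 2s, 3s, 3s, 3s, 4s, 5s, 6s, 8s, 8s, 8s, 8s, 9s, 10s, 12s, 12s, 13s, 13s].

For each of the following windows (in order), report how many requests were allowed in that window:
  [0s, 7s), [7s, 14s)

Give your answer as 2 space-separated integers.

Answer: 4 4

Derivation:
Processing requests:
  req#1 t=0s (window 0): ALLOW
  req#2 t=0s (window 0): ALLOW
  req#3 t=0s (window 0): ALLOW
  req#4 t=1s (window 0): ALLOW
  req#5 t=1s (window 0): DENY
  req#6 t=1s (window 0): DENY
  req#7 t=2s (window 0): DENY
  req#8 t=2s (window 0): DENY
  req#9 t=3s (window 0): DENY
  req#10 t=3s (window 0): DENY
  req#11 t=3s (window 0): DENY
  req#12 t=4s (window 0): DENY
  req#13 t=5s (window 0): DENY
  req#14 t=6s (window 0): DENY
  req#15 t=8s (window 1): ALLOW
  req#16 t=8s (window 1): ALLOW
  req#17 t=8s (window 1): ALLOW
  req#18 t=8s (window 1): ALLOW
  req#19 t=9s (window 1): DENY
  req#20 t=10s (window 1): DENY
  req#21 t=12s (window 1): DENY
  req#22 t=12s (window 1): DENY
  req#23 t=13s (window 1): DENY
  req#24 t=13s (window 1): DENY

Allowed counts by window: 4 4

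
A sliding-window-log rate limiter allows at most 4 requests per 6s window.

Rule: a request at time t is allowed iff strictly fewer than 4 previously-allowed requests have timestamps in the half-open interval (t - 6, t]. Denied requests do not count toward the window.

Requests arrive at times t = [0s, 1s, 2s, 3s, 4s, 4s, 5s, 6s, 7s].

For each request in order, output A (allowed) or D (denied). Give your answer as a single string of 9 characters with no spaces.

Answer: AAAADDDAA

Derivation:
Tracking allowed requests in the window:
  req#1 t=0s: ALLOW
  req#2 t=1s: ALLOW
  req#3 t=2s: ALLOW
  req#4 t=3s: ALLOW
  req#5 t=4s: DENY
  req#6 t=4s: DENY
  req#7 t=5s: DENY
  req#8 t=6s: ALLOW
  req#9 t=7s: ALLOW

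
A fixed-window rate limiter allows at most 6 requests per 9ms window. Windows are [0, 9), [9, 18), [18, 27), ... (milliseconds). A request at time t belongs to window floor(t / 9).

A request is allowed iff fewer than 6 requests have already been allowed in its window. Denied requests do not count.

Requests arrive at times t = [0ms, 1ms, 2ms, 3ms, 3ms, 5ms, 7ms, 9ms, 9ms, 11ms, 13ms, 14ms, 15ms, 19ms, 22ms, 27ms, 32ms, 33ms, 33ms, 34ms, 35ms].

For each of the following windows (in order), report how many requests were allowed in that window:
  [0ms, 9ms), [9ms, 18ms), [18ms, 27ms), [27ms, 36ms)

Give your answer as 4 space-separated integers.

Processing requests:
  req#1 t=0ms (window 0): ALLOW
  req#2 t=1ms (window 0): ALLOW
  req#3 t=2ms (window 0): ALLOW
  req#4 t=3ms (window 0): ALLOW
  req#5 t=3ms (window 0): ALLOW
  req#6 t=5ms (window 0): ALLOW
  req#7 t=7ms (window 0): DENY
  req#8 t=9ms (window 1): ALLOW
  req#9 t=9ms (window 1): ALLOW
  req#10 t=11ms (window 1): ALLOW
  req#11 t=13ms (window 1): ALLOW
  req#12 t=14ms (window 1): ALLOW
  req#13 t=15ms (window 1): ALLOW
  req#14 t=19ms (window 2): ALLOW
  req#15 t=22ms (window 2): ALLOW
  req#16 t=27ms (window 3): ALLOW
  req#17 t=32ms (window 3): ALLOW
  req#18 t=33ms (window 3): ALLOW
  req#19 t=33ms (window 3): ALLOW
  req#20 t=34ms (window 3): ALLOW
  req#21 t=35ms (window 3): ALLOW

Allowed counts by window: 6 6 2 6

Answer: 6 6 2 6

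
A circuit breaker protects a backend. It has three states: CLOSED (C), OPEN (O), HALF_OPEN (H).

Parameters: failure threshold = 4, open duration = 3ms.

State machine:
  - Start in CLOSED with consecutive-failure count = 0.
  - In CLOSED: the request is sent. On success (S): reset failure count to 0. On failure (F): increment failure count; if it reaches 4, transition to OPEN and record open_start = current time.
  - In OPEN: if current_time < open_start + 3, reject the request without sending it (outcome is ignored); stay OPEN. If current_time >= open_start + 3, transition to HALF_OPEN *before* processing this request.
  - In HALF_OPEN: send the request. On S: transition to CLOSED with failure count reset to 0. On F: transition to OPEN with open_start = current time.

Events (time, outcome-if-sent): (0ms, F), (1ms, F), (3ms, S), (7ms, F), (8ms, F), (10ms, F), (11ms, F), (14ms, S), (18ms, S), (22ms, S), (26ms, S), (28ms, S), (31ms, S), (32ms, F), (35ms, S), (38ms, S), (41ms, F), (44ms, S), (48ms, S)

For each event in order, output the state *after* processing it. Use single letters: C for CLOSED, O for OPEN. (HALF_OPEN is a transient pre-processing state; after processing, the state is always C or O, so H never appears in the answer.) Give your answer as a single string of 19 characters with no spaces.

State after each event:
  event#1 t=0ms outcome=F: state=CLOSED
  event#2 t=1ms outcome=F: state=CLOSED
  event#3 t=3ms outcome=S: state=CLOSED
  event#4 t=7ms outcome=F: state=CLOSED
  event#5 t=8ms outcome=F: state=CLOSED
  event#6 t=10ms outcome=F: state=CLOSED
  event#7 t=11ms outcome=F: state=OPEN
  event#8 t=14ms outcome=S: state=CLOSED
  event#9 t=18ms outcome=S: state=CLOSED
  event#10 t=22ms outcome=S: state=CLOSED
  event#11 t=26ms outcome=S: state=CLOSED
  event#12 t=28ms outcome=S: state=CLOSED
  event#13 t=31ms outcome=S: state=CLOSED
  event#14 t=32ms outcome=F: state=CLOSED
  event#15 t=35ms outcome=S: state=CLOSED
  event#16 t=38ms outcome=S: state=CLOSED
  event#17 t=41ms outcome=F: state=CLOSED
  event#18 t=44ms outcome=S: state=CLOSED
  event#19 t=48ms outcome=S: state=CLOSED

Answer: CCCCCCOCCCCCCCCCCCC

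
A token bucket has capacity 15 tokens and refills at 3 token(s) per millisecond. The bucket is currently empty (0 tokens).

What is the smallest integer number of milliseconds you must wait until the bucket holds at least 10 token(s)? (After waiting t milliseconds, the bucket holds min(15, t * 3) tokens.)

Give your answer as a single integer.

Need t * 3 >= 10, so t >= 10/3.
Smallest integer t = ceil(10/3) = 4.

Answer: 4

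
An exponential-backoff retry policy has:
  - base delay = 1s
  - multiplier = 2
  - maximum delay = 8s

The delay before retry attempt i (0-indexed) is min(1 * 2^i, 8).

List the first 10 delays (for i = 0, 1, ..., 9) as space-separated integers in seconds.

Answer: 1 2 4 8 8 8 8 8 8 8

Derivation:
Computing each delay:
  i=0: min(1*2^0, 8) = 1
  i=1: min(1*2^1, 8) = 2
  i=2: min(1*2^2, 8) = 4
  i=3: min(1*2^3, 8) = 8
  i=4: min(1*2^4, 8) = 8
  i=5: min(1*2^5, 8) = 8
  i=6: min(1*2^6, 8) = 8
  i=7: min(1*2^7, 8) = 8
  i=8: min(1*2^8, 8) = 8
  i=9: min(1*2^9, 8) = 8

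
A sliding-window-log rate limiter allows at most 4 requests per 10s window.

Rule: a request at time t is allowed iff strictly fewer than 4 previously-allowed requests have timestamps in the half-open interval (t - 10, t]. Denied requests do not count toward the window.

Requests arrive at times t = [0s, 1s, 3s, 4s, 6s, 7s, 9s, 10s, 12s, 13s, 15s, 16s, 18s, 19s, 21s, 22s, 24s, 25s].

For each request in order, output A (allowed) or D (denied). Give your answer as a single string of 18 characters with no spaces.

Answer: AAAADDDAAAADDDAAAA

Derivation:
Tracking allowed requests in the window:
  req#1 t=0s: ALLOW
  req#2 t=1s: ALLOW
  req#3 t=3s: ALLOW
  req#4 t=4s: ALLOW
  req#5 t=6s: DENY
  req#6 t=7s: DENY
  req#7 t=9s: DENY
  req#8 t=10s: ALLOW
  req#9 t=12s: ALLOW
  req#10 t=13s: ALLOW
  req#11 t=15s: ALLOW
  req#12 t=16s: DENY
  req#13 t=18s: DENY
  req#14 t=19s: DENY
  req#15 t=21s: ALLOW
  req#16 t=22s: ALLOW
  req#17 t=24s: ALLOW
  req#18 t=25s: ALLOW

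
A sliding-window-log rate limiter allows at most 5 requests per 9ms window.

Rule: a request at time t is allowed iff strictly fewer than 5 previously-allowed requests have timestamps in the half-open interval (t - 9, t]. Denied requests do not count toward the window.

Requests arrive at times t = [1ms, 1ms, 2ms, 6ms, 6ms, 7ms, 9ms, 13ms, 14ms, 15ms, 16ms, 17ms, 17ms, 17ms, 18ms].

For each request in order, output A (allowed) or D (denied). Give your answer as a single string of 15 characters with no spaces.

Tracking allowed requests in the window:
  req#1 t=1ms: ALLOW
  req#2 t=1ms: ALLOW
  req#3 t=2ms: ALLOW
  req#4 t=6ms: ALLOW
  req#5 t=6ms: ALLOW
  req#6 t=7ms: DENY
  req#7 t=9ms: DENY
  req#8 t=13ms: ALLOW
  req#9 t=14ms: ALLOW
  req#10 t=15ms: ALLOW
  req#11 t=16ms: ALLOW
  req#12 t=17ms: ALLOW
  req#13 t=17ms: DENY
  req#14 t=17ms: DENY
  req#15 t=18ms: DENY

Answer: AAAAADDAAAAADDD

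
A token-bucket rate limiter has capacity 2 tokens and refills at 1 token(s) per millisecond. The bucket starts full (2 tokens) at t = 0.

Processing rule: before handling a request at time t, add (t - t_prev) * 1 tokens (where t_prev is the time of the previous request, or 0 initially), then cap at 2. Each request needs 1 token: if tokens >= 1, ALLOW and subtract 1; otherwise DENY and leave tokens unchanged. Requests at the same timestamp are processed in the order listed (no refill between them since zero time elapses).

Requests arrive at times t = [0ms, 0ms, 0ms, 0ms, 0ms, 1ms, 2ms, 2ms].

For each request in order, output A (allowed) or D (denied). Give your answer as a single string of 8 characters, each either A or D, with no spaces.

Simulating step by step:
  req#1 t=0ms: ALLOW
  req#2 t=0ms: ALLOW
  req#3 t=0ms: DENY
  req#4 t=0ms: DENY
  req#5 t=0ms: DENY
  req#6 t=1ms: ALLOW
  req#7 t=2ms: ALLOW
  req#8 t=2ms: DENY

Answer: AADDDAAD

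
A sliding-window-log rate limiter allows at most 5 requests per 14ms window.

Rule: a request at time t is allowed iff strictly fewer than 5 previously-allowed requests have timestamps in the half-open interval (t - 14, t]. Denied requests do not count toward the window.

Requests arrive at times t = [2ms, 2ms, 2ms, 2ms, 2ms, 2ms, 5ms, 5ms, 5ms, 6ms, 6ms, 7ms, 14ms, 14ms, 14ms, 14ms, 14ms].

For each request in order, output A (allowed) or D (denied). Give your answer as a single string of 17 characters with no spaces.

Answer: AAAAADDDDDDDDDDDD

Derivation:
Tracking allowed requests in the window:
  req#1 t=2ms: ALLOW
  req#2 t=2ms: ALLOW
  req#3 t=2ms: ALLOW
  req#4 t=2ms: ALLOW
  req#5 t=2ms: ALLOW
  req#6 t=2ms: DENY
  req#7 t=5ms: DENY
  req#8 t=5ms: DENY
  req#9 t=5ms: DENY
  req#10 t=6ms: DENY
  req#11 t=6ms: DENY
  req#12 t=7ms: DENY
  req#13 t=14ms: DENY
  req#14 t=14ms: DENY
  req#15 t=14ms: DENY
  req#16 t=14ms: DENY
  req#17 t=14ms: DENY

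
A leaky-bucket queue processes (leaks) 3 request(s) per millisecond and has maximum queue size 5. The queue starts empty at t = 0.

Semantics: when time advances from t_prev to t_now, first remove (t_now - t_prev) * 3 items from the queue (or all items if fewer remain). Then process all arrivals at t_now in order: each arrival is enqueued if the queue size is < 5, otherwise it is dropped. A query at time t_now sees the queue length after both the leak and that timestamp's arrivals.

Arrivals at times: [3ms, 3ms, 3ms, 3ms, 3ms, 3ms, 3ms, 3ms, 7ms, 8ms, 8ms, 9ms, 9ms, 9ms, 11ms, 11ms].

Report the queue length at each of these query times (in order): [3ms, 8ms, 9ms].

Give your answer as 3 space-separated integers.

Queue lengths at query times:
  query t=3ms: backlog = 5
  query t=8ms: backlog = 2
  query t=9ms: backlog = 3

Answer: 5 2 3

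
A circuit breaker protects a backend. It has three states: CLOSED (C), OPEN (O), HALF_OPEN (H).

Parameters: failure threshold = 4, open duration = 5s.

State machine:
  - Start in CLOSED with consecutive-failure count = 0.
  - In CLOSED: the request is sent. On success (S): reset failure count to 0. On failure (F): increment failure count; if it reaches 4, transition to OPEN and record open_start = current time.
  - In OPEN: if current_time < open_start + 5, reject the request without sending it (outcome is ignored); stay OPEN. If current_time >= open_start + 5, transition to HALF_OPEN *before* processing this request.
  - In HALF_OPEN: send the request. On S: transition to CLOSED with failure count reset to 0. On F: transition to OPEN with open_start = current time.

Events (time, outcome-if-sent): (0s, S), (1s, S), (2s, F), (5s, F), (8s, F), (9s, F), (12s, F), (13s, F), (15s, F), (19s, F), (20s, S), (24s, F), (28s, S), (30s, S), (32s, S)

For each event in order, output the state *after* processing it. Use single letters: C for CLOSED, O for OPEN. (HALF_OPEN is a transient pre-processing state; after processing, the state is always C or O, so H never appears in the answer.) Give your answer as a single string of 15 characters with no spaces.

Answer: CCCCCOOOOOCCCCC

Derivation:
State after each event:
  event#1 t=0s outcome=S: state=CLOSED
  event#2 t=1s outcome=S: state=CLOSED
  event#3 t=2s outcome=F: state=CLOSED
  event#4 t=5s outcome=F: state=CLOSED
  event#5 t=8s outcome=F: state=CLOSED
  event#6 t=9s outcome=F: state=OPEN
  event#7 t=12s outcome=F: state=OPEN
  event#8 t=13s outcome=F: state=OPEN
  event#9 t=15s outcome=F: state=OPEN
  event#10 t=19s outcome=F: state=OPEN
  event#11 t=20s outcome=S: state=CLOSED
  event#12 t=24s outcome=F: state=CLOSED
  event#13 t=28s outcome=S: state=CLOSED
  event#14 t=30s outcome=S: state=CLOSED
  event#15 t=32s outcome=S: state=CLOSED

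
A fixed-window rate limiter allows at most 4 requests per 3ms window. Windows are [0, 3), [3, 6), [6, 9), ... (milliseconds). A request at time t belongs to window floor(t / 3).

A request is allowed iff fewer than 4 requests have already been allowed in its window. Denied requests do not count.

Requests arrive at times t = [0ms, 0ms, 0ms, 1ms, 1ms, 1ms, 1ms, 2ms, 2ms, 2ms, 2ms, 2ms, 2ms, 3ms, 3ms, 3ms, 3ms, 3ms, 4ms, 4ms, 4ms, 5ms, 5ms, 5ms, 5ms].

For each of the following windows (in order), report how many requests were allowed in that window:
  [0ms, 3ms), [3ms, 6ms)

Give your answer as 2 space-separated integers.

Answer: 4 4

Derivation:
Processing requests:
  req#1 t=0ms (window 0): ALLOW
  req#2 t=0ms (window 0): ALLOW
  req#3 t=0ms (window 0): ALLOW
  req#4 t=1ms (window 0): ALLOW
  req#5 t=1ms (window 0): DENY
  req#6 t=1ms (window 0): DENY
  req#7 t=1ms (window 0): DENY
  req#8 t=2ms (window 0): DENY
  req#9 t=2ms (window 0): DENY
  req#10 t=2ms (window 0): DENY
  req#11 t=2ms (window 0): DENY
  req#12 t=2ms (window 0): DENY
  req#13 t=2ms (window 0): DENY
  req#14 t=3ms (window 1): ALLOW
  req#15 t=3ms (window 1): ALLOW
  req#16 t=3ms (window 1): ALLOW
  req#17 t=3ms (window 1): ALLOW
  req#18 t=3ms (window 1): DENY
  req#19 t=4ms (window 1): DENY
  req#20 t=4ms (window 1): DENY
  req#21 t=4ms (window 1): DENY
  req#22 t=5ms (window 1): DENY
  req#23 t=5ms (window 1): DENY
  req#24 t=5ms (window 1): DENY
  req#25 t=5ms (window 1): DENY

Allowed counts by window: 4 4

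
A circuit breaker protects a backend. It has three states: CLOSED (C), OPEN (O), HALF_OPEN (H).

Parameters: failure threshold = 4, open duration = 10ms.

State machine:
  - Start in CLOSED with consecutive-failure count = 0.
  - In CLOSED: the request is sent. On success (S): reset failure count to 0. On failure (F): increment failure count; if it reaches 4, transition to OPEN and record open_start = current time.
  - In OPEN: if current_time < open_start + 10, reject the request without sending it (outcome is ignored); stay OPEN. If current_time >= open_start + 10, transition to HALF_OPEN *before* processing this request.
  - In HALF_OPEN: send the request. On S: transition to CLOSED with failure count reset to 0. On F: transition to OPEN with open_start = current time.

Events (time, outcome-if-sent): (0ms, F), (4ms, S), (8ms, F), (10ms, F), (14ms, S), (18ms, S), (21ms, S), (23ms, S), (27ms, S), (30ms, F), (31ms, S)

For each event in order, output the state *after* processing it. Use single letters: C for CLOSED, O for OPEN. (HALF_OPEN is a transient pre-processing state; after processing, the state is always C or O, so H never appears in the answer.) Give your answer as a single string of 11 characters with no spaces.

Answer: CCCCCCCCCCC

Derivation:
State after each event:
  event#1 t=0ms outcome=F: state=CLOSED
  event#2 t=4ms outcome=S: state=CLOSED
  event#3 t=8ms outcome=F: state=CLOSED
  event#4 t=10ms outcome=F: state=CLOSED
  event#5 t=14ms outcome=S: state=CLOSED
  event#6 t=18ms outcome=S: state=CLOSED
  event#7 t=21ms outcome=S: state=CLOSED
  event#8 t=23ms outcome=S: state=CLOSED
  event#9 t=27ms outcome=S: state=CLOSED
  event#10 t=30ms outcome=F: state=CLOSED
  event#11 t=31ms outcome=S: state=CLOSED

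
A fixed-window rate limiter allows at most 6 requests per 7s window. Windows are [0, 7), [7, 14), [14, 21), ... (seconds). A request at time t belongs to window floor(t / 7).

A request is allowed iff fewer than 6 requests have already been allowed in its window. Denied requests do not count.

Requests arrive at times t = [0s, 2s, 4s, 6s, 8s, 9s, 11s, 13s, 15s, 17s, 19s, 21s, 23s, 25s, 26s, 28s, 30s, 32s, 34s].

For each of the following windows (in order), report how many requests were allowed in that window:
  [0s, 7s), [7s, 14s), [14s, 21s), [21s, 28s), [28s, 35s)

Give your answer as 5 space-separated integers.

Answer: 4 4 3 4 4

Derivation:
Processing requests:
  req#1 t=0s (window 0): ALLOW
  req#2 t=2s (window 0): ALLOW
  req#3 t=4s (window 0): ALLOW
  req#4 t=6s (window 0): ALLOW
  req#5 t=8s (window 1): ALLOW
  req#6 t=9s (window 1): ALLOW
  req#7 t=11s (window 1): ALLOW
  req#8 t=13s (window 1): ALLOW
  req#9 t=15s (window 2): ALLOW
  req#10 t=17s (window 2): ALLOW
  req#11 t=19s (window 2): ALLOW
  req#12 t=21s (window 3): ALLOW
  req#13 t=23s (window 3): ALLOW
  req#14 t=25s (window 3): ALLOW
  req#15 t=26s (window 3): ALLOW
  req#16 t=28s (window 4): ALLOW
  req#17 t=30s (window 4): ALLOW
  req#18 t=32s (window 4): ALLOW
  req#19 t=34s (window 4): ALLOW

Allowed counts by window: 4 4 3 4 4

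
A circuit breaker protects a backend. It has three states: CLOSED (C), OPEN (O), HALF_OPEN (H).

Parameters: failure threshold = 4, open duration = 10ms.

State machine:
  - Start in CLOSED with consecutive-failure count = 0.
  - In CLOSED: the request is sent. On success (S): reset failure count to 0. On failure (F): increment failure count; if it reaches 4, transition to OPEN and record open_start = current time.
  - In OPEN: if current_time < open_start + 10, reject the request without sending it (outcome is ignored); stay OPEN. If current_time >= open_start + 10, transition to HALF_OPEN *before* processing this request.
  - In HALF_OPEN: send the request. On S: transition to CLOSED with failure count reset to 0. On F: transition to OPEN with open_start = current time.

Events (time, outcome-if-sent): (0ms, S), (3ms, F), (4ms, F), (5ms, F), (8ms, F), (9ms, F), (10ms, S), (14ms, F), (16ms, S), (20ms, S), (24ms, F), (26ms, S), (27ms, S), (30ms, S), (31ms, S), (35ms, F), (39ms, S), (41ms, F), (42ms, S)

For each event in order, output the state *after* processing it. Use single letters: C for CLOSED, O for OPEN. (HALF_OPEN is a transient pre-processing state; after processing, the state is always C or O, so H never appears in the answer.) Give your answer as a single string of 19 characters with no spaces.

Answer: CCCCOOOOOCCCCCCCCCC

Derivation:
State after each event:
  event#1 t=0ms outcome=S: state=CLOSED
  event#2 t=3ms outcome=F: state=CLOSED
  event#3 t=4ms outcome=F: state=CLOSED
  event#4 t=5ms outcome=F: state=CLOSED
  event#5 t=8ms outcome=F: state=OPEN
  event#6 t=9ms outcome=F: state=OPEN
  event#7 t=10ms outcome=S: state=OPEN
  event#8 t=14ms outcome=F: state=OPEN
  event#9 t=16ms outcome=S: state=OPEN
  event#10 t=20ms outcome=S: state=CLOSED
  event#11 t=24ms outcome=F: state=CLOSED
  event#12 t=26ms outcome=S: state=CLOSED
  event#13 t=27ms outcome=S: state=CLOSED
  event#14 t=30ms outcome=S: state=CLOSED
  event#15 t=31ms outcome=S: state=CLOSED
  event#16 t=35ms outcome=F: state=CLOSED
  event#17 t=39ms outcome=S: state=CLOSED
  event#18 t=41ms outcome=F: state=CLOSED
  event#19 t=42ms outcome=S: state=CLOSED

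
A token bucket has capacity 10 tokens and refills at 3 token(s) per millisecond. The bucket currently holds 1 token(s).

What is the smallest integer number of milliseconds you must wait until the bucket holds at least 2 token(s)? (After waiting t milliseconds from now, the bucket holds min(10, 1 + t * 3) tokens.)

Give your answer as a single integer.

Need 1 + t * 3 >= 2, so t >= 1/3.
Smallest integer t = ceil(1/3) = 1.

Answer: 1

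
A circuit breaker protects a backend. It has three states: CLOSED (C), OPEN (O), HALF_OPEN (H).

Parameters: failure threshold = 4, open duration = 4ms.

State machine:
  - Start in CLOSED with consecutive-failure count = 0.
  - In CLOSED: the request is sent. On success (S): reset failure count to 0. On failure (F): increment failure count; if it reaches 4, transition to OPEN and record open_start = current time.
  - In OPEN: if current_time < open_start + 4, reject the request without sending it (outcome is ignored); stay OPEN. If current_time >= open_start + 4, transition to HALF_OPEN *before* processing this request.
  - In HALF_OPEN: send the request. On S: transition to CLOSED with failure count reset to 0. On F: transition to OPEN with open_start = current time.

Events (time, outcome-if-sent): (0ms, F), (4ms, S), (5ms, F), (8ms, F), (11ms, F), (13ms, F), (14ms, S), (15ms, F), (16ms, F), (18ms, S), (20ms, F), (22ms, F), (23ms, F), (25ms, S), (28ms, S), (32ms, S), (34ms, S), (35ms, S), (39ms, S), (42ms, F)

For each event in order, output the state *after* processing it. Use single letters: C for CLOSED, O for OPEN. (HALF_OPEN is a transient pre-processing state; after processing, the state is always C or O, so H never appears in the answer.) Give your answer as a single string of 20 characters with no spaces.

State after each event:
  event#1 t=0ms outcome=F: state=CLOSED
  event#2 t=4ms outcome=S: state=CLOSED
  event#3 t=5ms outcome=F: state=CLOSED
  event#4 t=8ms outcome=F: state=CLOSED
  event#5 t=11ms outcome=F: state=CLOSED
  event#6 t=13ms outcome=F: state=OPEN
  event#7 t=14ms outcome=S: state=OPEN
  event#8 t=15ms outcome=F: state=OPEN
  event#9 t=16ms outcome=F: state=OPEN
  event#10 t=18ms outcome=S: state=CLOSED
  event#11 t=20ms outcome=F: state=CLOSED
  event#12 t=22ms outcome=F: state=CLOSED
  event#13 t=23ms outcome=F: state=CLOSED
  event#14 t=25ms outcome=S: state=CLOSED
  event#15 t=28ms outcome=S: state=CLOSED
  event#16 t=32ms outcome=S: state=CLOSED
  event#17 t=34ms outcome=S: state=CLOSED
  event#18 t=35ms outcome=S: state=CLOSED
  event#19 t=39ms outcome=S: state=CLOSED
  event#20 t=42ms outcome=F: state=CLOSED

Answer: CCCCCOOOOCCCCCCCCCCC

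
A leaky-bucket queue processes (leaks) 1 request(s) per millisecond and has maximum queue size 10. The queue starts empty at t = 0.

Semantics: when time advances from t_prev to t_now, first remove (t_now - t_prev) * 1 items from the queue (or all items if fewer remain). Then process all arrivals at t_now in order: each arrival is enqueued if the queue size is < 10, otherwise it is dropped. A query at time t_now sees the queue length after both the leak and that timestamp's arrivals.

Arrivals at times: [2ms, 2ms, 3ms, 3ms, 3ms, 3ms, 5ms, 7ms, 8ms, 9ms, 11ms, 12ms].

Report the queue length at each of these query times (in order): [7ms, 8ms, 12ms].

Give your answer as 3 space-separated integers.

Queue lengths at query times:
  query t=7ms: backlog = 3
  query t=8ms: backlog = 3
  query t=12ms: backlog = 2

Answer: 3 3 2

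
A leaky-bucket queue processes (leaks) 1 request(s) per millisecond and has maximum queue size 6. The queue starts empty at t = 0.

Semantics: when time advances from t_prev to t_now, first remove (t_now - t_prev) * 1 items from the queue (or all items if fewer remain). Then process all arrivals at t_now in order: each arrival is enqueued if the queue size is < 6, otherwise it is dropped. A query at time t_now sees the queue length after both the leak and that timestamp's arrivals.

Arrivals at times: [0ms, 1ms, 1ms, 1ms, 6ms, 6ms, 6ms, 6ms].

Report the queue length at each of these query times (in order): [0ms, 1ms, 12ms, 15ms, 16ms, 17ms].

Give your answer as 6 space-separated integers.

Queue lengths at query times:
  query t=0ms: backlog = 1
  query t=1ms: backlog = 3
  query t=12ms: backlog = 0
  query t=15ms: backlog = 0
  query t=16ms: backlog = 0
  query t=17ms: backlog = 0

Answer: 1 3 0 0 0 0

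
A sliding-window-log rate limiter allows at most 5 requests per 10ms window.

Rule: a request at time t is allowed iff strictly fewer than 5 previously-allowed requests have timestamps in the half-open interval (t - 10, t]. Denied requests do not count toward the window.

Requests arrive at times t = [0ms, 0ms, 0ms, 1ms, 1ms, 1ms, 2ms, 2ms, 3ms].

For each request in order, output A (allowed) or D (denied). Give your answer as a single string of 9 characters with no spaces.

Answer: AAAAADDDD

Derivation:
Tracking allowed requests in the window:
  req#1 t=0ms: ALLOW
  req#2 t=0ms: ALLOW
  req#3 t=0ms: ALLOW
  req#4 t=1ms: ALLOW
  req#5 t=1ms: ALLOW
  req#6 t=1ms: DENY
  req#7 t=2ms: DENY
  req#8 t=2ms: DENY
  req#9 t=3ms: DENY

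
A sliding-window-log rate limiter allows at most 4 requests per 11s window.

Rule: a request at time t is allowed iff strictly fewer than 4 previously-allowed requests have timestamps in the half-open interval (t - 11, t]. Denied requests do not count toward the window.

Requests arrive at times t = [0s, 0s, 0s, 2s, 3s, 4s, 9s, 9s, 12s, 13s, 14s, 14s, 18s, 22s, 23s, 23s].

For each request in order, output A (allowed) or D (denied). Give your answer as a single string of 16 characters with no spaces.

Tracking allowed requests in the window:
  req#1 t=0s: ALLOW
  req#2 t=0s: ALLOW
  req#3 t=0s: ALLOW
  req#4 t=2s: ALLOW
  req#5 t=3s: DENY
  req#6 t=4s: DENY
  req#7 t=9s: DENY
  req#8 t=9s: DENY
  req#9 t=12s: ALLOW
  req#10 t=13s: ALLOW
  req#11 t=14s: ALLOW
  req#12 t=14s: ALLOW
  req#13 t=18s: DENY
  req#14 t=22s: DENY
  req#15 t=23s: ALLOW
  req#16 t=23s: DENY

Answer: AAAADDDDAAAADDAD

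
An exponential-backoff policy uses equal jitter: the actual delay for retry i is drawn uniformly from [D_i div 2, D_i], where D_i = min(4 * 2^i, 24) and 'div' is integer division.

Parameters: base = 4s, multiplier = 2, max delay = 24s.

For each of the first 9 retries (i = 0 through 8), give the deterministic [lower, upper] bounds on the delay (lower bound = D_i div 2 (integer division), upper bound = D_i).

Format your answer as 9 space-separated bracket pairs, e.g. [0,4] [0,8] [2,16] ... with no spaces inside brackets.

Computing bounds per retry:
  i=0: D_i=min(4*2^0,24)=4, bounds=[2,4]
  i=1: D_i=min(4*2^1,24)=8, bounds=[4,8]
  i=2: D_i=min(4*2^2,24)=16, bounds=[8,16]
  i=3: D_i=min(4*2^3,24)=24, bounds=[12,24]
  i=4: D_i=min(4*2^4,24)=24, bounds=[12,24]
  i=5: D_i=min(4*2^5,24)=24, bounds=[12,24]
  i=6: D_i=min(4*2^6,24)=24, bounds=[12,24]
  i=7: D_i=min(4*2^7,24)=24, bounds=[12,24]
  i=8: D_i=min(4*2^8,24)=24, bounds=[12,24]

Answer: [2,4] [4,8] [8,16] [12,24] [12,24] [12,24] [12,24] [12,24] [12,24]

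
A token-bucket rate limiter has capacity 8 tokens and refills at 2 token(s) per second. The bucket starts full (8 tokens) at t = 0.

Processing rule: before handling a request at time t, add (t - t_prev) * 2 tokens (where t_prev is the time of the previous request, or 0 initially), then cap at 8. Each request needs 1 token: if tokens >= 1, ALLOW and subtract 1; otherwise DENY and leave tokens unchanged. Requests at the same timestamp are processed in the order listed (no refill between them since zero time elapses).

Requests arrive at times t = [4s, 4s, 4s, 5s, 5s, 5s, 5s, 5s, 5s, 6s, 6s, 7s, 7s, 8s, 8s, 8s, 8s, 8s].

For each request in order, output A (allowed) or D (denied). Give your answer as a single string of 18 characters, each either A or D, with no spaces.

Answer: AAAAAAAAAAAAAAAADD

Derivation:
Simulating step by step:
  req#1 t=4s: ALLOW
  req#2 t=4s: ALLOW
  req#3 t=4s: ALLOW
  req#4 t=5s: ALLOW
  req#5 t=5s: ALLOW
  req#6 t=5s: ALLOW
  req#7 t=5s: ALLOW
  req#8 t=5s: ALLOW
  req#9 t=5s: ALLOW
  req#10 t=6s: ALLOW
  req#11 t=6s: ALLOW
  req#12 t=7s: ALLOW
  req#13 t=7s: ALLOW
  req#14 t=8s: ALLOW
  req#15 t=8s: ALLOW
  req#16 t=8s: ALLOW
  req#17 t=8s: DENY
  req#18 t=8s: DENY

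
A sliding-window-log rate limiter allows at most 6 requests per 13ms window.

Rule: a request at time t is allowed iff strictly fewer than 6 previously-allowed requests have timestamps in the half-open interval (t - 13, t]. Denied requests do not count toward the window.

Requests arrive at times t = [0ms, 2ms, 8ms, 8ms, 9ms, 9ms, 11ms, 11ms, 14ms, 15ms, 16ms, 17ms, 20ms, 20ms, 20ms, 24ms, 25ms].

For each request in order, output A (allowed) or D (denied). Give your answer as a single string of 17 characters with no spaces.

Tracking allowed requests in the window:
  req#1 t=0ms: ALLOW
  req#2 t=2ms: ALLOW
  req#3 t=8ms: ALLOW
  req#4 t=8ms: ALLOW
  req#5 t=9ms: ALLOW
  req#6 t=9ms: ALLOW
  req#7 t=11ms: DENY
  req#8 t=11ms: DENY
  req#9 t=14ms: ALLOW
  req#10 t=15ms: ALLOW
  req#11 t=16ms: DENY
  req#12 t=17ms: DENY
  req#13 t=20ms: DENY
  req#14 t=20ms: DENY
  req#15 t=20ms: DENY
  req#16 t=24ms: ALLOW
  req#17 t=25ms: ALLOW

Answer: AAAAAADDAADDDDDAA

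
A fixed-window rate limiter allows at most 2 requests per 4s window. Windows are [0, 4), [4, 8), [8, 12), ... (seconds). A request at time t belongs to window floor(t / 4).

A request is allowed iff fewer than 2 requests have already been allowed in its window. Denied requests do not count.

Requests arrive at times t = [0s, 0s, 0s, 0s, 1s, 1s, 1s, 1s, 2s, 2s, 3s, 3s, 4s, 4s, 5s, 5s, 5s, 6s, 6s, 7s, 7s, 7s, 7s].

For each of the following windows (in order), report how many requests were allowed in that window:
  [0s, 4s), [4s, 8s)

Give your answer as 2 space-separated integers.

Answer: 2 2

Derivation:
Processing requests:
  req#1 t=0s (window 0): ALLOW
  req#2 t=0s (window 0): ALLOW
  req#3 t=0s (window 0): DENY
  req#4 t=0s (window 0): DENY
  req#5 t=1s (window 0): DENY
  req#6 t=1s (window 0): DENY
  req#7 t=1s (window 0): DENY
  req#8 t=1s (window 0): DENY
  req#9 t=2s (window 0): DENY
  req#10 t=2s (window 0): DENY
  req#11 t=3s (window 0): DENY
  req#12 t=3s (window 0): DENY
  req#13 t=4s (window 1): ALLOW
  req#14 t=4s (window 1): ALLOW
  req#15 t=5s (window 1): DENY
  req#16 t=5s (window 1): DENY
  req#17 t=5s (window 1): DENY
  req#18 t=6s (window 1): DENY
  req#19 t=6s (window 1): DENY
  req#20 t=7s (window 1): DENY
  req#21 t=7s (window 1): DENY
  req#22 t=7s (window 1): DENY
  req#23 t=7s (window 1): DENY

Allowed counts by window: 2 2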